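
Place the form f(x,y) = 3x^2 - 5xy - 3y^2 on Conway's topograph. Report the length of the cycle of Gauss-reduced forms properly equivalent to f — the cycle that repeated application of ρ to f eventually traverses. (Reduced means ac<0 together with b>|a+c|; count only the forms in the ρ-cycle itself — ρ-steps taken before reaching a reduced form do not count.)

D = 61, ⌊√D⌋ = 7
descent: ρ → (-3,5,3)  [lands on river]
river: ρ → (3,7,-1)
river: ρ → (-1,7,3)
river: ρ → (3,5,-3)
river: ρ → (-3,7,1)
river: ρ → (1,7,-3)
ρ-cycle length = 6 (tail of 1 descent step not counted)

6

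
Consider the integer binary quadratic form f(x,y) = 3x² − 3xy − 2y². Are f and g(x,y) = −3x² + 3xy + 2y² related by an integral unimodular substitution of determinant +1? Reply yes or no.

D₁ = 33, D₂ = 33
river cycle of f (length 4): (-2, 3, 3), (3, 3, -2), (-2, 5, 1), (1, 5, -2)
river cycle of g (length 4): (2, 5, -1), (-1, 5, 2), (2, 3, -3), (-3, 3, 2)
cycles differ ⇒ inequivalent

no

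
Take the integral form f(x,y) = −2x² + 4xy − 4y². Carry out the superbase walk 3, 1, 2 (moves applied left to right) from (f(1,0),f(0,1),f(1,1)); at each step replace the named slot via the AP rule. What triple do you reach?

start (-2,-4,-2) = (f(1,0),f(0,1),f(1,1))
replace slot 3: 2·((-2)+(-4)) − (-2) = -10 → (-2,-4,-10)
replace slot 1: 2·((-4)+(-10)) − (-2) = -26 → (-26,-4,-10)
replace slot 2: 2·((-26)+(-10)) − (-4) = -68 → (-26,-68,-10)

-26,-68,-10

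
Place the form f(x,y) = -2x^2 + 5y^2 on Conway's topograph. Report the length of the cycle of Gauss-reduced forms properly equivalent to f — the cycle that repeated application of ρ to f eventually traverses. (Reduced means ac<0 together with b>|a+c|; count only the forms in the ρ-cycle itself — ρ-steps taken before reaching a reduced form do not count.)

D = 40, ⌊√D⌋ = 6
descent: ρ → (5,0,-2)
descent: ρ → (-2,4,3)  [lands on river]
river: ρ → (3,2,-3)
river: ρ → (-3,4,2)
river: ρ → (2,4,-3)
river: ρ → (-3,2,3)
river: ρ → (3,4,-2)
ρ-cycle length = 6 (tail of 2 descent steps not counted)

6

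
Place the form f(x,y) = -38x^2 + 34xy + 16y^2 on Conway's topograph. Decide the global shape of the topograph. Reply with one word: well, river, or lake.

D = b²−4ac = 34² − 4·(-38)·16 = 3588
D > 0 non-square ⇒ indefinite ⇒ periodic river

river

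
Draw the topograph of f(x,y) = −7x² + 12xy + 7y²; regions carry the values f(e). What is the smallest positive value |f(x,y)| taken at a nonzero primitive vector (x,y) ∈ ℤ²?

river: ρ → (7,16,-3)
river: ρ → (-3,14,12)
river: ρ → (12,10,-5)
river: ρ → (-5,10,12)
river: ρ → (12,14,-3)
river: ρ → (-3,16,7)
river: ρ → (7,12,-7)
river: ρ → (-7,16,3)
river: ρ → (3,14,-12)
river: ρ → (-12,10,5)
river: ρ → (5,10,-12)
river: ρ → (-12,14,3)
river: ρ → (3,16,-7)
river: ρ → (-7,12,7)
closes: descent 0, river 14
min |a| on river = 3

3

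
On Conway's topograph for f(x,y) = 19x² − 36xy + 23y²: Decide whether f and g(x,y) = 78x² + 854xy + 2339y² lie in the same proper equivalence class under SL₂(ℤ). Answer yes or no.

D₁ = -452, D₂ = -452
f: translate: b→2 (≡-36 mod 38), so (19,-36,23)→(19,2,6)
f: flip: (19,2,6)→(6,-2,19)
f: reduced (well bottom): (6,-2,19) with a≤c, −a<b≤a
g: translate: b→74 (≡854 mod 156), so (78,854,2339)→(78,74,19)
g: flip: (78,74,19)→(19,-74,78)
g: translate: b→2 (≡-74 mod 38), so (19,-74,78)→(19,2,6)
g: flip: (19,2,6)→(6,-2,19)
g: reduced (well bottom): (6,-2,19) with a≤c, −a<b≤a
reduced forms (6, -2, 19) vs (6, -2, 19) ⇒ equivalent

yes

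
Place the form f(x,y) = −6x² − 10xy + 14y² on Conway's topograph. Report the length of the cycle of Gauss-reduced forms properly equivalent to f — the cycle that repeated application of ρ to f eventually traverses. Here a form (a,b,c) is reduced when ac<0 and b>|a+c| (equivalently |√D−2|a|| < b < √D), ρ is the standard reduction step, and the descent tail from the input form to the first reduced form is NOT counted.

D = 436, ⌊√D⌋ = 20
descent: ρ → (14,10,-6)  [lands on river]
river: ρ → (-6,14,10)
river: ρ → (10,6,-10)
river: ρ → (-10,14,6)
river: ρ → (6,10,-14)
river: ρ → (-14,18,2)
river: ρ → (2,18,-14)
river: ρ → (-14,10,6)
river: ρ → (6,14,-10)
river: ρ → (-10,6,10)
river: ρ → (10,14,-6)
river: ρ → (-6,10,14)
river: ρ → (14,18,-2)
river: ρ → (-2,18,14)
ρ-cycle length = 14 (tail of 1 descent step not counted)

14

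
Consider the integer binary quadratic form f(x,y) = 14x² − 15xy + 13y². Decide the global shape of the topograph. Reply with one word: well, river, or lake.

D = b²−4ac = (-15)² − 4·14·13 = -503
D < 0 ⇒ definite ⇒ every region one sign ⇒ single well

well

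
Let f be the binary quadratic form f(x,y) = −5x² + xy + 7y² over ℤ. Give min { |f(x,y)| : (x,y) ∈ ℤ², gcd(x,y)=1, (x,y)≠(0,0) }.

descent: ρ → (7,-1,-5)
descent: ρ → (-5,11,1)  [lands on river]
river: ρ → (1,11,-5)
river: ρ → (-5,9,3)
river: ρ → (3,9,-5)
closes: descent 2, river 4
min |a| on river = 1

1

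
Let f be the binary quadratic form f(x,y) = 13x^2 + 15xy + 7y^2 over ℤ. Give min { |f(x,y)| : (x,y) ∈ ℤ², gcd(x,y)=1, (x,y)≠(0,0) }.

translate: b→-11 (≡15 mod 26), so (13,15,7)→(13,-11,5)
flip: (13,-11,5)→(5,11,13)
translate: b→1 (≡11 mod 10), so (5,11,13)→(5,1,7)
reduced (well bottom): (5,1,7) with a≤c, −a<b≤a
well minimum = a = 5

5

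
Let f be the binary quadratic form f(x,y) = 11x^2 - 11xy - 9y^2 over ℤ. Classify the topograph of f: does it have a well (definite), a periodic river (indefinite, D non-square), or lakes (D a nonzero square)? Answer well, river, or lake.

D = b²−4ac = (-11)² − 4·11·(-9) = 517
D > 0 non-square ⇒ indefinite ⇒ periodic river

river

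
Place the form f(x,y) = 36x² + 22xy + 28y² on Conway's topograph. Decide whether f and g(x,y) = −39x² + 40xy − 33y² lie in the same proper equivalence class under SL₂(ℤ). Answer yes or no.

D₁ = -3548, D₂ = -3548
f: flip: (36,22,28)→(28,-22,36)
f: reduced (well bottom): (28,-22,36) with a≤c, −a<b≤a
g is negative-definite; reduce −g:
−g: translate: b→38 (≡-40 mod 78), so (39,-40,33)→(39,38,32)
−g: flip: (39,38,32)→(32,-38,39)
−g: translate: b→26 (≡-38 mod 64), so (32,-38,39)→(32,26,33)
−g: reduced (well bottom): (32,26,33) with a≤c, −a<b≤a
flip sign back: reduced form of g is (-32,-26,-33)
reduced forms (28, -22, 36) vs (-32, -26, -33) ⇒ inequivalent

no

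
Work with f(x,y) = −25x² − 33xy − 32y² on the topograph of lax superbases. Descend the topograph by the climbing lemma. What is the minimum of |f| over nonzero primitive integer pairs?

translate: b→-17 (≡33 mod 50), so (25,33,32)→(25,-17,24)
flip: (25,-17,24)→(24,17,25)
reduced (well bottom): (24,17,25) with a≤c, −a<b≤a
well minimum |f| = |-24| = 24 (negative-definite)

24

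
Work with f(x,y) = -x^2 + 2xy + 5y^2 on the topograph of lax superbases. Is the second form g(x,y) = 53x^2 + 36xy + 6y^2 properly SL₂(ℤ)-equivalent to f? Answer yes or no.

D₁ = 24, D₂ = 24
river cycle of f (length 2): (-1, 4, 2), (2, 4, -1)
river cycle of g (length 2): (-1, 4, 2), (2, 4, -1)
cycles coincide ⇒ equivalent

yes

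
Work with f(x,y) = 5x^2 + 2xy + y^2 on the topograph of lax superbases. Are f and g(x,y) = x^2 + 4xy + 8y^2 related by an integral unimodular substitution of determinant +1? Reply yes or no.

D₁ = -16, D₂ = -16
f: flip: (5,2,1)→(1,-2,5)
f: translate: b→0 (≡-2 mod 2), so (1,-2,5)→(1,0,4)
f: reduced (well bottom): (1,0,4) with a≤c, −a<b≤a
g: translate: b→0 (≡4 mod 2), so (1,4,8)→(1,0,4)
g: reduced (well bottom): (1,0,4) with a≤c, −a<b≤a
reduced forms (1, 0, 4) vs (1, 0, 4) ⇒ equivalent

yes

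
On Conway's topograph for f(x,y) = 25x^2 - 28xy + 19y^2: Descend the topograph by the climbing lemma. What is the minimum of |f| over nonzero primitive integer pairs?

translate: b→22 (≡-28 mod 50), so (25,-28,19)→(25,22,16)
flip: (25,22,16)→(16,-22,25)
translate: b→10 (≡-22 mod 32), so (16,-22,25)→(16,10,19)
reduced (well bottom): (16,10,19) with a≤c, −a<b≤a
well minimum = a = 16

16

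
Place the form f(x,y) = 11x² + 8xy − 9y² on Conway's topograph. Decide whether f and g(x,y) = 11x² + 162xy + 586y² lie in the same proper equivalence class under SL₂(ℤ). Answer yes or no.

D₁ = 460, D₂ = 460
river cycle of f (length 10): (-9, 10, 10), (10, 10, -9), (-9, 8, 11), (11, 14, -6), (-6, 10, 15), (15, 20, -1), (-1, 20, 15), (15, 10, -6), (-6, 14, 11), (11, 8, -9)
river cycle of g (length 10): (11, 8, -9), (-9, 10, 10), (10, 10, -9), (-9, 8, 11), (11, 14, -6), (-6, 10, 15), (15, 20, -1), (-1, 20, 15), (15, 10, -6), (-6, 14, 11)
cycles coincide ⇒ equivalent

yes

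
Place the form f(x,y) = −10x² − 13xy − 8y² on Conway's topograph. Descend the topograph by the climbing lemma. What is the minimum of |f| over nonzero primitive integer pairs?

translate: b→-7 (≡13 mod 20), so (10,13,8)→(10,-7,5)
flip: (10,-7,5)→(5,7,10)
translate: b→-3 (≡7 mod 10), so (5,7,10)→(5,-3,8)
reduced (well bottom): (5,-3,8) with a≤c, −a<b≤a
well minimum |f| = |-5| = 5 (negative-definite)

5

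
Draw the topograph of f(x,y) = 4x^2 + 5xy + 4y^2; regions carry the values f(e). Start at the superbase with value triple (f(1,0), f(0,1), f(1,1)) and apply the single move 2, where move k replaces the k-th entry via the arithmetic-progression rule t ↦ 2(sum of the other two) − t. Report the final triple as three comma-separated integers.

start (4,4,13) = (f(1,0),f(0,1),f(1,1))
replace slot 2: 2·(4+13) − 4 = 30 → (4,30,13)

4,30,13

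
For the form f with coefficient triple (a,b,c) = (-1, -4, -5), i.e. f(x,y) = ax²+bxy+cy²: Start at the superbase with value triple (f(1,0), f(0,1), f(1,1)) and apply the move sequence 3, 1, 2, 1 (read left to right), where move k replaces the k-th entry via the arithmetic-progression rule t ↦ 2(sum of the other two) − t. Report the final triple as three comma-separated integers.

start (-1,-5,-10) = (f(1,0),f(0,1),f(1,1))
replace slot 3: 2·((-1)+(-5)) − (-10) = -2 → (-1,-5,-2)
replace slot 1: 2·((-5)+(-2)) − (-1) = -13 → (-13,-5,-2)
replace slot 2: 2·((-13)+(-2)) − (-5) = -25 → (-13,-25,-2)
replace slot 1: 2·((-25)+(-2)) − (-13) = -41 → (-41,-25,-2)

-41,-25,-2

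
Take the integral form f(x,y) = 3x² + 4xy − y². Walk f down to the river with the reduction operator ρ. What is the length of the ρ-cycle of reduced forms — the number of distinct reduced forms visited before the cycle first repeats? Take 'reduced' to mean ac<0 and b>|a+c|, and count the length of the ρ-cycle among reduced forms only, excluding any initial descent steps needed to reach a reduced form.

D = 28, ⌊√D⌋ = 5
river: ρ → (-1,4,3)
river: ρ → (3,2,-2)
river: ρ → (-2,2,3)
river: ρ → (3,4,-1)
ρ-cycle length = 4 (tail of 0 descent steps not counted)

4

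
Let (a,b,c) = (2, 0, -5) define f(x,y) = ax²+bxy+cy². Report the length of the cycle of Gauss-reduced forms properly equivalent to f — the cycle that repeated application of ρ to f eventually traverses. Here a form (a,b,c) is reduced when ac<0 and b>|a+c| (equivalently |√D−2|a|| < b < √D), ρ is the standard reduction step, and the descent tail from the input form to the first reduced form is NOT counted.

D = 40, ⌊√D⌋ = 6
descent: ρ → (-5,0,2)
descent: ρ → (2,4,-3)  [lands on river]
river: ρ → (-3,2,3)
river: ρ → (3,4,-2)
river: ρ → (-2,4,3)
river: ρ → (3,2,-3)
river: ρ → (-3,4,2)
ρ-cycle length = 6 (tail of 2 descent steps not counted)

6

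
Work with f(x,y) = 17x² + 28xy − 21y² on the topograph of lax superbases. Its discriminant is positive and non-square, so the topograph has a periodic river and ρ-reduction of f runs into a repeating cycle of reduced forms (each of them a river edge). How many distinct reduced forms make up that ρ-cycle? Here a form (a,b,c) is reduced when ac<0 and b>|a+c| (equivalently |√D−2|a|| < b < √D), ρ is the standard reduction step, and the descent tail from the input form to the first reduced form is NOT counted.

D = 2212, ⌊√D⌋ = 47
river: ρ → (-21,14,24)
river: ρ → (24,34,-11)
river: ρ → (-11,32,27)
river: ρ → (27,22,-16)
river: ρ → (-16,42,7)
river: ρ → (7,42,-16)
river: ρ → (-16,22,27)
river: ρ → (27,32,-11)
river: ρ → (-11,34,24)
river: ρ → (24,14,-21)
river: ρ → (-21,28,17)
river: ρ → (17,40,-9)
river: ρ → (-9,32,33)
river: ρ → (33,34,-8)
river: ρ → (-8,46,3)
river: ρ → (3,44,-23)
river: ρ → (-23,2,24)
river: ρ → (24,46,-1)
river: ρ → (-1,46,24)
river: ρ → (24,2,-23)
river: ρ → (-23,44,3)
river: ρ → (3,46,-8)
river: ρ → (-8,34,33)
river: ρ → (33,32,-9)
river: ρ → (-9,40,17)
river: ρ → (17,28,-21)
ρ-cycle length = 26 (tail of 0 descent steps not counted)

26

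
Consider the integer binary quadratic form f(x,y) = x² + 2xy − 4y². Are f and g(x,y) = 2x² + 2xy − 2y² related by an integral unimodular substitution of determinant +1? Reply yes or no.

D₁ = 20, D₂ = 20
river cycle of f (length 2): (1, 4, -1), (-1, 4, 1)
river cycle of g (length 2): (-2, 2, 2), (2, 2, -2)
cycles differ ⇒ inequivalent

no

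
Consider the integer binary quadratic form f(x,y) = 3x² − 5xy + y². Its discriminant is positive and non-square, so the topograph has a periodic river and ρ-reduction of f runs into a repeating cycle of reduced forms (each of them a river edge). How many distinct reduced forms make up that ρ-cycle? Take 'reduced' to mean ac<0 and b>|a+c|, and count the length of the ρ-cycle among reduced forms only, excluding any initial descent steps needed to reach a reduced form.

D = 13, ⌊√D⌋ = 3
descent: ρ → (1,3,-1)  [lands on river]
river: ρ → (-1,3,1)
ρ-cycle length = 2 (tail of 1 descent step not counted)

2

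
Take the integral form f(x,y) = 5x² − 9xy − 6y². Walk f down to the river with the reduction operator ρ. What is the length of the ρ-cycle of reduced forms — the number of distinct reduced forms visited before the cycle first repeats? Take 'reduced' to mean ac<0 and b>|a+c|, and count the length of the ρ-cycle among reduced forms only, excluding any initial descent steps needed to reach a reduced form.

D = 201, ⌊√D⌋ = 14
descent: ρ → (-6,9,5)  [lands on river]
river: ρ → (5,11,-4)
river: ρ → (-4,13,2)
river: ρ → (2,11,-10)
river: ρ → (-10,9,3)
river: ρ → (3,9,-10)
river: ρ → (-10,11,2)
river: ρ → (2,13,-4)
river: ρ → (-4,11,5)
river: ρ → (5,9,-6)
river: ρ → (-6,3,8)
river: ρ → (8,13,-1)
river: ρ → (-1,13,8)
river: ρ → (8,3,-6)
ρ-cycle length = 14 (tail of 1 descent step not counted)

14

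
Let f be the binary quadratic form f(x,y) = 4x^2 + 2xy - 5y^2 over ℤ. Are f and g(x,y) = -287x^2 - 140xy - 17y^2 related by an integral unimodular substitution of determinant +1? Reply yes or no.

D₁ = 84, D₂ = 84
river cycle of f (length 6): (-5, 8, 1), (1, 8, -5), (-5, 2, 4), (4, 6, -3), (-3, 6, 4), (4, 2, -5)
river cycle of g (length 6): (1, 8, -5), (-5, 2, 4), (4, 6, -3), (-3, 6, 4), (4, 2, -5), (-5, 8, 1)
cycles coincide ⇒ equivalent

yes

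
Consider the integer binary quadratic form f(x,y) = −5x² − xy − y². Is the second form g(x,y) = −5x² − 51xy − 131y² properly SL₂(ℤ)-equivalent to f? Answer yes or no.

D₁ = -19, D₂ = -19
f is negative-definite; reduce −f:
−f: flip: (5,1,1)→(1,-1,5)
−f: translate: b→1 (≡-1 mod 2), so (1,-1,5)→(1,1,5)
−f: reduced (well bottom): (1,1,5) with a≤c, −a<b≤a
flip sign back: reduced form of f is (-1,-1,-5)
g is negative-definite; reduce −g:
−g: translate: b→1 (≡51 mod 10), so (5,51,131)→(5,1,1)
−g: flip: (5,1,1)→(1,-1,5)
−g: translate: b→1 (≡-1 mod 2), so (1,-1,5)→(1,1,5)
−g: reduced (well bottom): (1,1,5) with a≤c, −a<b≤a
flip sign back: reduced form of g is (-1,-1,-5)
reduced forms (-1, -1, -5) vs (-1, -1, -5) ⇒ equivalent

yes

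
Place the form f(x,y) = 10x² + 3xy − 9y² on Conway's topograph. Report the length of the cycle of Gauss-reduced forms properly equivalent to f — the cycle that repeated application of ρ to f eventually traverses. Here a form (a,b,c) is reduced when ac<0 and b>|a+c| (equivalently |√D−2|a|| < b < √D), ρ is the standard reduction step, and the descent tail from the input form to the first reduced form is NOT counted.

D = 369, ⌊√D⌋ = 19
river: ρ → (-9,15,4)
river: ρ → (4,17,-5)
river: ρ → (-5,13,10)
river: ρ → (10,7,-8)
river: ρ → (-8,9,9)
river: ρ → (9,9,-8)
river: ρ → (-8,7,10)
river: ρ → (10,13,-5)
river: ρ → (-5,17,4)
river: ρ → (4,15,-9)
river: ρ → (-9,3,10)
river: ρ → (10,17,-2)
river: ρ → (-2,19,1)
river: ρ → (1,19,-2)
river: ρ → (-2,17,10)
river: ρ → (10,3,-9)
ρ-cycle length = 16 (tail of 0 descent steps not counted)

16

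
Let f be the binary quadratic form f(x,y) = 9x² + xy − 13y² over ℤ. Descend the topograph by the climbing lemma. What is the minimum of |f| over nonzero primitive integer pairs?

descent: ρ → (-13,-1,9)
descent: ρ → (9,19,-3)  [lands on river]
river: ρ → (-3,17,15)
river: ρ → (15,13,-5)
river: ρ → (-5,17,9)
closes: descent 2, river 4
min |a| on river = 3

3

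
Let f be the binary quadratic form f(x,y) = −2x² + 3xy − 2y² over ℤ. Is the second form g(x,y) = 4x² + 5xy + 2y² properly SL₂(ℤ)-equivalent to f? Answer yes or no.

D₁ = -7, D₂ = -7
f is negative-definite; reduce −f:
−f: translate: b→1 (≡-3 mod 4), so (2,-3,2)→(2,1,1)
−f: flip: (2,1,1)→(1,-1,2)
−f: translate: b→1 (≡-1 mod 2), so (1,-1,2)→(1,1,2)
−f: reduced (well bottom): (1,1,2) with a≤c, −a<b≤a
flip sign back: reduced form of f is (-1,-1,-2)
g: translate: b→-3 (≡5 mod 8), so (4,5,2)→(4,-3,1)
g: flip: (4,-3,1)→(1,3,4)
g: translate: b→1 (≡3 mod 2), so (1,3,4)→(1,1,2)
g: reduced (well bottom): (1,1,2) with a≤c, −a<b≤a
reduced forms (-1, -1, -2) vs (1, 1, 2) ⇒ inequivalent

no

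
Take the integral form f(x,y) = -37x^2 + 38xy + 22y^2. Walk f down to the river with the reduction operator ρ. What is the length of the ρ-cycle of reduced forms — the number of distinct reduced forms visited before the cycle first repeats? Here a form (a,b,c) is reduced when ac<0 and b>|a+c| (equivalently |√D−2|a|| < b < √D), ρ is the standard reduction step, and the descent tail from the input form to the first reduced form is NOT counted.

D = 4700, ⌊√D⌋ = 68
river: ρ → (22,50,-25)
river: ρ → (-25,50,22)
river: ρ → (22,38,-37)
river: ρ → (-37,36,23)
river: ρ → (23,56,-17)
river: ρ → (-17,46,38)
river: ρ → (38,30,-25)
river: ρ → (-25,20,43)
river: ρ → (43,66,-2)
river: ρ → (-2,66,43)
river: ρ → (43,20,-25)
river: ρ → (-25,30,38)
river: ρ → (38,46,-17)
river: ρ → (-17,56,23)
river: ρ → (23,36,-37)
river: ρ → (-37,38,22)
ρ-cycle length = 16 (tail of 0 descent steps not counted)

16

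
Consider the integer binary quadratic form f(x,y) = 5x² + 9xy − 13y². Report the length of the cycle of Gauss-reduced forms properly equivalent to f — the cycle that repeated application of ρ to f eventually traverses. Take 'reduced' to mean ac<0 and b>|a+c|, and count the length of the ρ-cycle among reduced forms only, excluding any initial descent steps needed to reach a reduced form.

D = 341, ⌊√D⌋ = 18
river: ρ → (-13,17,1)
river: ρ → (1,17,-13)
river: ρ → (-13,9,5)
river: ρ → (5,11,-11)
river: ρ → (-11,11,5)
river: ρ → (5,9,-13)
ρ-cycle length = 6 (tail of 0 descent steps not counted)

6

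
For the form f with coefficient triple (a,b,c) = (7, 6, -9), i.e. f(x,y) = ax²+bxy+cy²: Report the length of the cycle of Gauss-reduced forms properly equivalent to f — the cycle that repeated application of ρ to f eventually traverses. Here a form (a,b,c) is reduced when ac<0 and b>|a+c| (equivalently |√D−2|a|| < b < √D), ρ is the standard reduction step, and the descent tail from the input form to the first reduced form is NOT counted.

D = 288, ⌊√D⌋ = 16
river: ρ → (-9,12,4)
river: ρ → (4,12,-9)
river: ρ → (-9,6,7)
river: ρ → (7,8,-8)
river: ρ → (-8,8,7)
river: ρ → (7,6,-9)
ρ-cycle length = 6 (tail of 0 descent steps not counted)

6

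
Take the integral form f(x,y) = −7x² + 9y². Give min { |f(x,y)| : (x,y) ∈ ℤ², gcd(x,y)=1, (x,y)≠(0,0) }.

descent: ρ → (9,0,-7)
descent: ρ → (-7,14,2)  [lands on river]
river: ρ → (2,14,-7)
closes: descent 2, river 2
min |a| on river = 2

2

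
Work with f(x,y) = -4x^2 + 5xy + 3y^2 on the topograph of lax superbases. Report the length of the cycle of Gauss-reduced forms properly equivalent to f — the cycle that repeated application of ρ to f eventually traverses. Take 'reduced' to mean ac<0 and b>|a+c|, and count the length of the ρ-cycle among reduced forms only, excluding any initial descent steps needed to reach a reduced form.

D = 73, ⌊√D⌋ = 8
river: ρ → (3,7,-2)
river: ρ → (-2,5,6)
river: ρ → (6,7,-1)
river: ρ → (-1,7,6)
river: ρ → (6,5,-2)
river: ρ → (-2,7,3)
river: ρ → (3,5,-4)
river: ρ → (-4,3,4)
river: ρ → (4,5,-3)
river: ρ → (-3,7,2)
river: ρ → (2,5,-6)
river: ρ → (-6,7,1)
river: ρ → (1,7,-6)
river: ρ → (-6,5,2)
river: ρ → (2,7,-3)
river: ρ → (-3,5,4)
river: ρ → (4,3,-4)
river: ρ → (-4,5,3)
ρ-cycle length = 18 (tail of 0 descent steps not counted)

18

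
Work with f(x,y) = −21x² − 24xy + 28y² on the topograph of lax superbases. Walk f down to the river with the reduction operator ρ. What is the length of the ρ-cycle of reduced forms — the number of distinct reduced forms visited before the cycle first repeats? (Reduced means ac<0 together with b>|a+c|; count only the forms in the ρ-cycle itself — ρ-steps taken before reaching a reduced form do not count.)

D = 2928, ⌊√D⌋ = 54
descent: ρ → (28,24,-21)  [lands on river]
river: ρ → (-21,18,31)
river: ρ → (31,44,-8)
river: ρ → (-8,52,7)
river: ρ → (7,46,-29)
river: ρ → (-29,12,24)
river: ρ → (24,36,-17)
river: ρ → (-17,32,28)
ρ-cycle length = 8 (tail of 1 descent step not counted)

8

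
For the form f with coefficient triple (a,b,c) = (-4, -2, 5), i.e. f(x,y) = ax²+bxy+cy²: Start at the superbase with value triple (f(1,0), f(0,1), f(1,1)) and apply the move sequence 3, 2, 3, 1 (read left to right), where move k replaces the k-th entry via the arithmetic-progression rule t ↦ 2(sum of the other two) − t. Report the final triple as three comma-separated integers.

start (-4,5,-1) = (f(1,0),f(0,1),f(1,1))
replace slot 3: 2·((-4)+5) − (-1) = 3 → (-4,5,3)
replace slot 2: 2·((-4)+3) − 5 = -7 → (-4,-7,3)
replace slot 3: 2·((-4)+(-7)) − 3 = -25 → (-4,-7,-25)
replace slot 1: 2·((-7)+(-25)) − (-4) = -60 → (-60,-7,-25)

-60,-7,-25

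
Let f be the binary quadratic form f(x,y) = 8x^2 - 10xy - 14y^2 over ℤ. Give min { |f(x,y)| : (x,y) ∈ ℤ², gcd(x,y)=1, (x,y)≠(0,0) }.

descent: ρ → (-14,10,8)  [lands on river]
river: ρ → (8,22,-2)
river: ρ → (-2,22,8)
river: ρ → (8,10,-14)
river: ρ → (-14,18,4)
river: ρ → (4,22,-4)
river: ρ → (-4,18,14)
river: ρ → (14,10,-8)
river: ρ → (-8,22,2)
river: ρ → (2,22,-8)
river: ρ → (-8,10,14)
river: ρ → (14,18,-4)
river: ρ → (-4,22,4)
river: ρ → (4,18,-14)
closes: descent 1, river 14
min |a| on river = 2

2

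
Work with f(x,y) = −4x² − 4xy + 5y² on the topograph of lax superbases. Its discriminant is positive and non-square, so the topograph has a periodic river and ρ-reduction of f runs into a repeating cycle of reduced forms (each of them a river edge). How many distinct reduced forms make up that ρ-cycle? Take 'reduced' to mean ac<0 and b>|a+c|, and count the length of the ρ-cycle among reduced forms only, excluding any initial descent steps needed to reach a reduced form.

D = 96, ⌊√D⌋ = 9
descent: ρ → (5,4,-4)  [lands on river]
river: ρ → (-4,4,5)
river: ρ → (5,6,-3)
river: ρ → (-3,6,5)
ρ-cycle length = 4 (tail of 1 descent step not counted)

4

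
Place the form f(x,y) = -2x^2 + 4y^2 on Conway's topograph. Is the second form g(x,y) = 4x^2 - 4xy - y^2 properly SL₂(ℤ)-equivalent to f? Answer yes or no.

D₁ = 32, D₂ = 32
river cycle of f (length 2): (-2, 4, 2), (2, 4, -2)
river cycle of g (length 2): (-1, 4, 4), (4, 4, -1)
cycles differ ⇒ inequivalent

no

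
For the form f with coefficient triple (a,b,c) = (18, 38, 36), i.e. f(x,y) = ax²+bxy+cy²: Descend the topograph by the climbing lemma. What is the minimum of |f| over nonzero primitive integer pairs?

translate: b→2 (≡38 mod 36), so (18,38,36)→(18,2,16)
flip: (18,2,16)→(16,-2,18)
reduced (well bottom): (16,-2,18) with a≤c, −a<b≤a
well minimum = a = 16

16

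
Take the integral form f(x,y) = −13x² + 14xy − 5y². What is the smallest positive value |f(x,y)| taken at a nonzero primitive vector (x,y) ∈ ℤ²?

translate: b→12 (≡-14 mod 26), so (13,-14,5)→(13,12,4)
flip: (13,12,4)→(4,-12,13)
translate: b→4 (≡-12 mod 8), so (4,-12,13)→(4,4,5)
reduced (well bottom): (4,4,5) with a≤c, −a<b≤a
well minimum |f| = |-4| = 4 (negative-definite)

4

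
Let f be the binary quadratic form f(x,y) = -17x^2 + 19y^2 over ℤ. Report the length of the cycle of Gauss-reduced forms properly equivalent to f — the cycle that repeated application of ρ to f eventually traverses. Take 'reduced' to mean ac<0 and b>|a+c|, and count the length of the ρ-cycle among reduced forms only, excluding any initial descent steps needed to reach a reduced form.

D = 1292, ⌊√D⌋ = 35
descent: ρ → (19,0,-17)
descent: ρ → (-17,34,2)  [lands on river]
river: ρ → (2,34,-17)
ρ-cycle length = 2 (tail of 2 descent steps not counted)

2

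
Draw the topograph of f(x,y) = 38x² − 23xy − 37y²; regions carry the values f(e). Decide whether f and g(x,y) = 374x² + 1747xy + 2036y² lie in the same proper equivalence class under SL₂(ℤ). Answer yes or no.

D₁ = 6153, D₂ = 6153
river cycle of f (length 16): (-37, 23, 38), (38, 53, -22), (-22, 35, 56), (56, 77, -1), (-1, 77, 56), (56, 35, -22), (-22, 53, 38), (38, 23, -37), (-37, 51, 24), (24, 45, -43), … (6 more)
river cycle of g (length 16): (38, 53, -22), (-22, 35, 56), (56, 77, -1), (-1, 77, 56), (56, 35, -22), (-22, 53, 38), (38, 23, -37), (-37, 51, 24), (24, 45, -43), (-43, 41, 26), … (6 more)
cycles coincide ⇒ equivalent

yes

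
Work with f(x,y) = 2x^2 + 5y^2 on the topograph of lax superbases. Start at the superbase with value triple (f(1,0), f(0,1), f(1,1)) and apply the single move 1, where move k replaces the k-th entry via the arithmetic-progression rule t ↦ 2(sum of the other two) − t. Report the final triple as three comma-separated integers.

start (2,5,7) = (f(1,0),f(0,1),f(1,1))
replace slot 1: 2·(5+7) − 2 = 22 → (22,5,7)

22,5,7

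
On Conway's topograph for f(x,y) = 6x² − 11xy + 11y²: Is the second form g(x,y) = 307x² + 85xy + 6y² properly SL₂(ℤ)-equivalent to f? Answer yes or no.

D₁ = -143, D₂ = -143
f: translate: b→1 (≡-11 mod 12), so (6,-11,11)→(6,1,6)
f: reduced (well bottom): (6,1,6) with a≤c, −a<b≤a
g: flip: (307,85,6)→(6,-85,307)
g: translate: b→-1 (≡-85 mod 12), so (6,-85,307)→(6,-1,6)
g: flip: (6,-1,6)→(6,1,6)
g: reduced (well bottom): (6,1,6) with a≤c, −a<b≤a
reduced forms (6, 1, 6) vs (6, 1, 6) ⇒ equivalent

yes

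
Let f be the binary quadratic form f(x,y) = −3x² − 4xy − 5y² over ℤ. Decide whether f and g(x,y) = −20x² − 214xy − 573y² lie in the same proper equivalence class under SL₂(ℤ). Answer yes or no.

D₁ = -44, D₂ = -44
f is negative-definite; reduce −f:
−f: translate: b→-2 (≡4 mod 6), so (3,4,5)→(3,-2,4)
−f: reduced (well bottom): (3,-2,4) with a≤c, −a<b≤a
flip sign back: reduced form of f is (-3,2,-4)
g is negative-definite; reduce −g:
−g: translate: b→14 (≡214 mod 40), so (20,214,573)→(20,14,3)
−g: flip: (20,14,3)→(3,-14,20)
−g: translate: b→-2 (≡-14 mod 6), so (3,-14,20)→(3,-2,4)
−g: reduced (well bottom): (3,-2,4) with a≤c, −a<b≤a
flip sign back: reduced form of g is (-3,2,-4)
reduced forms (-3, 2, -4) vs (-3, 2, -4) ⇒ equivalent

yes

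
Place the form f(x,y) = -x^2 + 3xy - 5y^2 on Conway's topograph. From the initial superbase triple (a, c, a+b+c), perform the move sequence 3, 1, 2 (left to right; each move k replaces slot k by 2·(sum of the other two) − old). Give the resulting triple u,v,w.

start (-1,-5,-3) = (f(1,0),f(0,1),f(1,1))
replace slot 3: 2·((-1)+(-5)) − (-3) = -9 → (-1,-5,-9)
replace slot 1: 2·((-5)+(-9)) − (-1) = -27 → (-27,-5,-9)
replace slot 2: 2·((-27)+(-9)) − (-5) = -67 → (-27,-67,-9)

-27,-67,-9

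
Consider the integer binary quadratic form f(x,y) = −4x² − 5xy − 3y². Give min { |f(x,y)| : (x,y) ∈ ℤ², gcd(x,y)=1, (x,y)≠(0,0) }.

translate: b→-3 (≡5 mod 8), so (4,5,3)→(4,-3,2)
flip: (4,-3,2)→(2,3,4)
translate: b→-1 (≡3 mod 4), so (2,3,4)→(2,-1,3)
reduced (well bottom): (2,-1,3) with a≤c, −a<b≤a
well minimum |f| = |-2| = 2 (negative-definite)

2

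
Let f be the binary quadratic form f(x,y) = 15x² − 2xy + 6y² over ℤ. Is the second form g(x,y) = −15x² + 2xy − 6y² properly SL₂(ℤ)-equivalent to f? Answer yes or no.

D₁ = -356, D₂ = -356
f: flip: (15,-2,6)→(6,2,15)
f: reduced (well bottom): (6,2,15) with a≤c, −a<b≤a
g is negative-definite; reduce −g:
−g: flip: (15,-2,6)→(6,2,15)
−g: reduced (well bottom): (6,2,15) with a≤c, −a<b≤a
flip sign back: reduced form of g is (-6,-2,-15)
reduced forms (6, 2, 15) vs (-6, -2, -15) ⇒ inequivalent

no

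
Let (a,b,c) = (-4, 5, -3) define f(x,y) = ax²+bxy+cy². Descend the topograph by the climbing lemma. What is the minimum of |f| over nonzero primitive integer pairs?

translate: b→3 (≡-5 mod 8), so (4,-5,3)→(4,3,2)
flip: (4,3,2)→(2,-3,4)
translate: b→1 (≡-3 mod 4), so (2,-3,4)→(2,1,3)
reduced (well bottom): (2,1,3) with a≤c, −a<b≤a
well minimum |f| = |-2| = 2 (negative-definite)

2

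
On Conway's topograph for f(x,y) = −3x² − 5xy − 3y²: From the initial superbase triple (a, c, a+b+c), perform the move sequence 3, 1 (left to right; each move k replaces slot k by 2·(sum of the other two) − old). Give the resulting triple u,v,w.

start (-3,-3,-11) = (f(1,0),f(0,1),f(1,1))
replace slot 3: 2·((-3)+(-3)) − (-11) = -1 → (-3,-3,-1)
replace slot 1: 2·((-3)+(-1)) − (-3) = -5 → (-5,-3,-1)

-5,-3,-1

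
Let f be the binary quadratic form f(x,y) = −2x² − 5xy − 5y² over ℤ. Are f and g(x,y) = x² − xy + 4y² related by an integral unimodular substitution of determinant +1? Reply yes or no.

D₁ = -15, D₂ = -15
f is negative-definite; reduce −f:
−f: translate: b→1 (≡5 mod 4), so (2,5,5)→(2,1,2)
−f: reduced (well bottom): (2,1,2) with a≤c, −a<b≤a
flip sign back: reduced form of f is (-2,-1,-2)
g: translate: b→1 (≡-1 mod 2), so (1,-1,4)→(1,1,4)
g: reduced (well bottom): (1,1,4) with a≤c, −a<b≤a
reduced forms (-2, -1, -2) vs (1, 1, 4) ⇒ inequivalent

no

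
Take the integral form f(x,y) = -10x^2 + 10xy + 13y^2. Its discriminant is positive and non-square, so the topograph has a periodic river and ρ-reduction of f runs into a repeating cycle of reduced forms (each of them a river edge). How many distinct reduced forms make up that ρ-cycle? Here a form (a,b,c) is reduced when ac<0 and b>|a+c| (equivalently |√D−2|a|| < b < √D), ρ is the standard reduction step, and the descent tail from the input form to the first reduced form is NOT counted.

D = 620, ⌊√D⌋ = 24
river: ρ → (13,16,-7)
river: ρ → (-7,12,17)
river: ρ → (17,22,-2)
river: ρ → (-2,22,17)
river: ρ → (17,12,-7)
river: ρ → (-7,16,13)
river: ρ → (13,10,-10)
river: ρ → (-10,10,13)
ρ-cycle length = 8 (tail of 0 descent steps not counted)

8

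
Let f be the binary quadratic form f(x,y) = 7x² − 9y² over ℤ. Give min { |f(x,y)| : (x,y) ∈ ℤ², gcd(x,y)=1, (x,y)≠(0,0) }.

descent: ρ → (-9,0,7)
descent: ρ → (7,14,-2)  [lands on river]
river: ρ → (-2,14,7)
closes: descent 2, river 2
min |a| on river = 2

2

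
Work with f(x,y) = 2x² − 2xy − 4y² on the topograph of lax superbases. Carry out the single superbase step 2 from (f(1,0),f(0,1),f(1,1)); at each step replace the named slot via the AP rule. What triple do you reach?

start (2,-4,-4) = (f(1,0),f(0,1),f(1,1))
replace slot 2: 2·(2+(-4)) − (-4) = 0 → (2,0,-4)

2,0,-4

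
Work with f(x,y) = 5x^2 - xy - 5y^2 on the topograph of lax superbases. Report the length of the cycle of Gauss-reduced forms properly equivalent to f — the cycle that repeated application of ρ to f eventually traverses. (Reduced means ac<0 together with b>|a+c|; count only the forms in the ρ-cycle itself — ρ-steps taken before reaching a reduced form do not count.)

D = 101, ⌊√D⌋ = 10
descent: ρ → (-5,1,5)  [lands on river]
river: ρ → (5,9,-1)
river: ρ → (-1,9,5)
river: ρ → (5,1,-5)
river: ρ → (-5,9,1)
river: ρ → (1,9,-5)
ρ-cycle length = 6 (tail of 1 descent step not counted)

6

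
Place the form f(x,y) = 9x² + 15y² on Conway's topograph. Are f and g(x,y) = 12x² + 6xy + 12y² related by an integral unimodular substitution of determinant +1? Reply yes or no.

D₁ = -540, D₂ = -540
f: reduced (well bottom): (9,0,15) with a≤c, −a<b≤a
g: reduced (well bottom): (12,6,12) with a≤c, −a<b≤a
reduced forms (9, 0, 15) vs (12, 6, 12) ⇒ inequivalent

no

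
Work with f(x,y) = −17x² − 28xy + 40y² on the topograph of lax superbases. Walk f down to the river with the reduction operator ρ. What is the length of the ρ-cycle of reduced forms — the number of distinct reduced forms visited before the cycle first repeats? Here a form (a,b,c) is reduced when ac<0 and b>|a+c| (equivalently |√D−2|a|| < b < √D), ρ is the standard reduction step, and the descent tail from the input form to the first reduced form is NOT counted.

D = 3504, ⌊√D⌋ = 59
descent: ρ → (40,28,-17)  [lands on river]
river: ρ → (-17,40,28)
river: ρ → (28,16,-29)
river: ρ → (-29,42,15)
river: ρ → (15,48,-20)
river: ρ → (-20,32,31)
river: ρ → (31,30,-21)
river: ρ → (-21,54,7)
river: ρ → (7,58,-5)
river: ρ → (-5,52,40)
ρ-cycle length = 10 (tail of 1 descent step not counted)

10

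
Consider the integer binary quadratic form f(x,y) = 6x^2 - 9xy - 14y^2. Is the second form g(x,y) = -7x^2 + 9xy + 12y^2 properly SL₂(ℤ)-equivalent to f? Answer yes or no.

D₁ = 417, D₂ = 417
river cycle of f (length 18): (-14, 9, 6), (6, 15, -8), (-8, 17, 4), (4, 15, -12), (-12, 9, 7), (7, 19, -2), (-2, 17, 16), (16, 15, -3), (-3, 15, 16), (16, 17, -2), … (8 more)
river cycle of g (length 18): (12, 15, -4), (-4, 17, 8), (8, 15, -6), (-6, 9, 14), (14, 19, -1), (-1, 19, 14), (14, 9, -6), (-6, 15, 8), (8, 17, -4), (-4, 15, 12), … (8 more)
cycles differ ⇒ inequivalent

no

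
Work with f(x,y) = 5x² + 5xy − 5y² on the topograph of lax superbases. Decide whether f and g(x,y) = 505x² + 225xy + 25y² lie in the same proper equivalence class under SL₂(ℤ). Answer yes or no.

D₁ = 125, D₂ = 125
river cycle of f (length 2): (-5, 5, 5), (5, 5, -5)
river cycle of g (length 2): (5, 5, -5), (-5, 5, 5)
cycles coincide ⇒ equivalent

yes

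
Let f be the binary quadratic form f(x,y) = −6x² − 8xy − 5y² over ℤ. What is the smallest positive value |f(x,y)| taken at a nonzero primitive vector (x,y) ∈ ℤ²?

translate: b→-4 (≡8 mod 12), so (6,8,5)→(6,-4,3)
flip: (6,-4,3)→(3,4,6)
translate: b→-2 (≡4 mod 6), so (3,4,6)→(3,-2,5)
reduced (well bottom): (3,-2,5) with a≤c, −a<b≤a
well minimum |f| = |-3| = 3 (negative-definite)

3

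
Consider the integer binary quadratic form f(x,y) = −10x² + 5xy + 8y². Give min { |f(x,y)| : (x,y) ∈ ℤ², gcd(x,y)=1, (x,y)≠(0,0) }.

river: ρ → (8,11,-7)
river: ρ → (-7,17,2)
river: ρ → (2,15,-15)
river: ρ → (-15,15,2)
river: ρ → (2,17,-7)
river: ρ → (-7,11,8)
river: ρ → (8,5,-10)
river: ρ → (-10,15,3)
river: ρ → (3,15,-10)
river: ρ → (-10,5,8)
closes: descent 0, river 10
min |a| on river = 2

2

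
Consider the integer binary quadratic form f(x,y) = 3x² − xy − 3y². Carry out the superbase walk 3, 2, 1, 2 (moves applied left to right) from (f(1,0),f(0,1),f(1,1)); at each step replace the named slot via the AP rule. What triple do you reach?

start (3,-3,-1) = (f(1,0),f(0,1),f(1,1))
replace slot 3: 2·(3+(-3)) − (-1) = 1 → (3,-3,1)
replace slot 2: 2·(3+1) − (-3) = 11 → (3,11,1)
replace slot 1: 2·(11+1) − 3 = 21 → (21,11,1)
replace slot 2: 2·(21+1) − 11 = 33 → (21,33,1)

21,33,1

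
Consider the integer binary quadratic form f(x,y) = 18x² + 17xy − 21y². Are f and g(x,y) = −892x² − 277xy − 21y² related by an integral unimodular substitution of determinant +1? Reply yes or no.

D₁ = 1801, D₂ = 1801
river cycle of f (length 130): (-21, 25, 14), (14, 31, -15), (-15, 29, 16), (16, 35, -9), (-9, 37, 12), (12, 35, -12), (-12, 37, 9), (9, 35, -16), (-16, 29, 15), (15, 31, -14), … (120 more)
river cycle of g (length 130): (-21, 25, 14), (14, 31, -15), (-15, 29, 16), (16, 35, -9), (-9, 37, 12), (12, 35, -12), (-12, 37, 9), (9, 35, -16), (-16, 29, 15), (15, 31, -14), … (120 more)
cycles coincide ⇒ equivalent

yes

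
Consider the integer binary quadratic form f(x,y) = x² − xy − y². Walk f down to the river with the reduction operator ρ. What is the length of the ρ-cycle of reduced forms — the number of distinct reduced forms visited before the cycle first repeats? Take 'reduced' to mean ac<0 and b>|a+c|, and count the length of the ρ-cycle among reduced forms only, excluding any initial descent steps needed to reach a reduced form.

D = 5, ⌊√D⌋ = 2
descent: ρ → (-1,1,1)  [lands on river]
river: ρ → (1,1,-1)
ρ-cycle length = 2 (tail of 1 descent step not counted)

2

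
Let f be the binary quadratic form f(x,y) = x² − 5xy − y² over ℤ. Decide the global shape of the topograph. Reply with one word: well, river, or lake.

D = b²−4ac = (-5)² − 4·1·(-1) = 29
D > 0 non-square ⇒ indefinite ⇒ periodic river

river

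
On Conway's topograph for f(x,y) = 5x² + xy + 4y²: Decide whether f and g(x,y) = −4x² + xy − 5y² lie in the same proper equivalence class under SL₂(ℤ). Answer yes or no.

D₁ = -79, D₂ = -79
f: flip: (5,1,4)→(4,-1,5)
f: reduced (well bottom): (4,-1,5) with a≤c, −a<b≤a
g is negative-definite; reduce −g:
−g: reduced (well bottom): (4,-1,5) with a≤c, −a<b≤a
flip sign back: reduced form of g is (-4,1,-5)
reduced forms (4, -1, 5) vs (-4, 1, -5) ⇒ inequivalent

no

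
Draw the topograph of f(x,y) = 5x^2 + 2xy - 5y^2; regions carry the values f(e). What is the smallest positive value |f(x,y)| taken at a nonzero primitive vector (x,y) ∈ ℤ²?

river: ρ → (-5,8,2)
river: ρ → (2,8,-5)
river: ρ → (-5,2,5)
river: ρ → (5,8,-2)
river: ρ → (-2,8,5)
river: ρ → (5,2,-5)
closes: descent 0, river 6
min |a| on river = 2

2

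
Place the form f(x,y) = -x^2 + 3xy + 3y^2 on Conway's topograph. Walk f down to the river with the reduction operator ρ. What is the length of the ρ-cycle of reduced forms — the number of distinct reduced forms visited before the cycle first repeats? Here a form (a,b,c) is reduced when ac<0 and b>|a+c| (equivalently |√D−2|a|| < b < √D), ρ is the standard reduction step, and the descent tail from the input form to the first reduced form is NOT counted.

D = 21, ⌊√D⌋ = 4
river: ρ → (3,3,-1)
river: ρ → (-1,3,3)
ρ-cycle length = 2 (tail of 0 descent steps not counted)

2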